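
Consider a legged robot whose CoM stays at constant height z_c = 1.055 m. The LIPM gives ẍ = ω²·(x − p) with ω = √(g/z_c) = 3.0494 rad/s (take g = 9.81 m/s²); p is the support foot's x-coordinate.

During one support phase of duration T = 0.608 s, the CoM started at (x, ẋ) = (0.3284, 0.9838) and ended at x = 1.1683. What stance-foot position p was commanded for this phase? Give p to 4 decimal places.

ωT = 3.0494·0.608 = 1.854035; cosh(ωT) = 3.271069, sinh(ωT) = 3.114465
x(T) = p + (x₀−p)·cosh(ωT) + (ẋ₀/ω)·sinh(ωT) ⇒ p·(1 − cosh) = x(T) − x₀·cosh − (ẋ₀/ω)·sinh
numerator   = 1.1683 − (0.3284)·3.271069 − (0.9838/3.0494)·3.114465 = -0.910711
denominator = 1 − 3.271069 = -2.271069
p = -0.910711 / -2.271069 = 0.4010

p = 0.4010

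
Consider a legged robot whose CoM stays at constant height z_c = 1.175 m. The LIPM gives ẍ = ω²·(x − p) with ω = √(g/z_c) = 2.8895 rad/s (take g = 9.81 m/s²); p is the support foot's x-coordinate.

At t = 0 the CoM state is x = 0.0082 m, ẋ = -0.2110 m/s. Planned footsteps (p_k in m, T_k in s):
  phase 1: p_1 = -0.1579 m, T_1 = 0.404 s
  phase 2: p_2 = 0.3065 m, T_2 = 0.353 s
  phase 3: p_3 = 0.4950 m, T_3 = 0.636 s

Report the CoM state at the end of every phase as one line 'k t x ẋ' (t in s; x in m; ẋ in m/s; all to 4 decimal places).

1 0.4040 0.0289 0.3246
2 0.7570 0.0070 -0.4591
3 1.3930 -1.5632 -5.7957

phase 1: p=-0.1579, T=0.404, ωT=1.167358, cosh=1.762340, sinh=1.451152; start (x,ẋ)=(0.008200, -0.211000) → end (x,ẋ)=(0.028857, 0.324621)
phase 2: p=0.3065, T=0.353, ωT=1.019993, cosh=1.566887, sinh=1.206290; start (x,ẋ)=(0.028857, 0.324621) → end (x,ẋ)=(0.006986, -0.459101)
phase 3: p=0.4950, T=0.636, ωT=1.837722, cosh=3.220695, sinh=3.061516; start (x,ẋ)=(0.006986, -0.459101) → end (x,ẋ)=(-1.563177, -5.795721)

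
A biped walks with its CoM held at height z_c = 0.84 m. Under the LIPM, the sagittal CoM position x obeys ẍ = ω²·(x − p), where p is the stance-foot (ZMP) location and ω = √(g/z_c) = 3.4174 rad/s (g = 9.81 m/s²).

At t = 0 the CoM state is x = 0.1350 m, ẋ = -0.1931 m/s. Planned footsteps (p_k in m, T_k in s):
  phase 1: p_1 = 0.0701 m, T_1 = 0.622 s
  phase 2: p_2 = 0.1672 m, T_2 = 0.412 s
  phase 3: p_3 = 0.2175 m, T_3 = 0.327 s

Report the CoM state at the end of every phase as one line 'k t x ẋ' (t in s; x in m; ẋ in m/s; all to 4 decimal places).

1 0.6220 0.1125 0.0954
2 1.0340 0.1024 -0.1524
3 1.3610 -0.0382 -0.7949

phase 1: p=0.0701, T=0.622, ωT=2.125623, cosh=4.248736, sinh=4.129378; start (x,ẋ)=(0.135000, -0.193100) → end (x,ẋ)=(0.112513, 0.095421)
phase 2: p=0.1672, T=0.412, ωT=1.407969, cosh=2.166142, sinh=1.921502; start (x,ẋ)=(0.112513, 0.095421) → end (x,ẋ)=(0.102392, -0.152412)
phase 3: p=0.2175, T=0.327, ωT=1.117490, cosh=1.692135, sinh=1.365035; start (x,ẋ)=(0.102392, -0.152412) → end (x,ẋ)=(-0.038157, -0.794866)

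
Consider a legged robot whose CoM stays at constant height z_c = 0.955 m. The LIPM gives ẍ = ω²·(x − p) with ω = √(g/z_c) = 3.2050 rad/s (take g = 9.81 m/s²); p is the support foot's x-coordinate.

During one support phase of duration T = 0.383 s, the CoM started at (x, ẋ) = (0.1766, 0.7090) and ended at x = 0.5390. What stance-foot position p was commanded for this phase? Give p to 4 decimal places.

p = 0.1563

ωT = 3.2050·0.383 = 1.227515; cosh(ωT) = 1.852879, sinh(ωT) = 1.559859
x(T) = p + (x₀−p)·cosh(ωT) + (ẋ₀/ω)·sinh(ωT) ⇒ p·(1 − cosh) = x(T) − x₀·cosh − (ẋ₀/ω)·sinh
numerator   = 0.5390 − (0.1766)·1.852879 − (0.7090/3.2050)·1.559859 = -0.133286
denominator = 1 − 1.852879 = -0.852879
p = -0.133286 / -0.852879 = 0.1563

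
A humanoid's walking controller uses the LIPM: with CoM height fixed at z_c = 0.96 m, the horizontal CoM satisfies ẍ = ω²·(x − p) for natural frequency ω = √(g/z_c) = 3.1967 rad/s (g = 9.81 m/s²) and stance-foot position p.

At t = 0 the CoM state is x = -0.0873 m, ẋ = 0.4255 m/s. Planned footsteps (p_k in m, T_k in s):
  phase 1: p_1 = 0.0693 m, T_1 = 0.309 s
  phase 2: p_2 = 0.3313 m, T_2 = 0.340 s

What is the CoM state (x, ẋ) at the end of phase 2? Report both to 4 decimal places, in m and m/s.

phase 1: p=0.0693, T=0.309, ωT=0.987780, cosh=1.528835, sinh=1.156432; start (x,ẋ)=(-0.087300, 0.425500) → end (x,ẋ)=(-0.016187, 0.071605)
phase 2: p=0.3313, T=0.340, ωT=1.086878, cosh=1.651135, sinh=1.313868; start (x,ẋ)=(-0.016187, 0.071605) → end (x,ẋ)=(-0.213018, -1.341231)

x = -0.2130, ẋ = -1.3412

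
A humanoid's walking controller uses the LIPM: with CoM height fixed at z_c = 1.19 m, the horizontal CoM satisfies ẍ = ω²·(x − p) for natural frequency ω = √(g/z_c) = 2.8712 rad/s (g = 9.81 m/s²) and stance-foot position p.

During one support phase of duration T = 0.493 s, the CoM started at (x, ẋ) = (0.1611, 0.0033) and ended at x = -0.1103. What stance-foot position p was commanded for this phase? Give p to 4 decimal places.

ωT = 2.8712·0.493 = 1.415502; cosh(ωT) = 2.180678, sinh(ωT) = 1.937874
x(T) = p + (x₀−p)·cosh(ωT) + (ẋ₀/ω)·sinh(ωT) ⇒ p·(1 − cosh) = x(T) − x₀·cosh − (ẋ₀/ω)·sinh
numerator   = -0.1103 − (0.1611)·2.180678 − (0.0033/2.8712)·1.937874 = -0.463834
denominator = 1 − 2.180678 = -1.180678
p = -0.463834 / -1.180678 = 0.3929

p = 0.3929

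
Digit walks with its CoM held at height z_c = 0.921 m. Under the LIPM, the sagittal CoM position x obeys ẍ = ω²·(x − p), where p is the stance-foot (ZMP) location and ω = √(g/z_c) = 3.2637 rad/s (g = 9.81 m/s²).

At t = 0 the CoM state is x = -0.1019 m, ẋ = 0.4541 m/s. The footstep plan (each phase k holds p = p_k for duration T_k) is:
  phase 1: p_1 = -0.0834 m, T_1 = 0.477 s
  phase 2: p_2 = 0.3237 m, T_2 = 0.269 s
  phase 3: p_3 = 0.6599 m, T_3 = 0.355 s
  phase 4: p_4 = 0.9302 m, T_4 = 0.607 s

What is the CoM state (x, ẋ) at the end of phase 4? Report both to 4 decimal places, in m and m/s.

phase 1: p=-0.0834, T=0.477, ωT=1.556785, cosh=2.477179, sinh=2.266366; start (x,ẋ)=(-0.101900, 0.454100) → end (x,ẋ)=(0.186107, 0.988047)
phase 2: p=0.3237, T=0.269, ωT=0.877935, cosh=1.410784, sinh=0.995143; start (x,ẋ)=(0.186107, 0.988047) → end (x,ẋ)=(0.430854, 0.947039)
phase 3: p=0.6599, T=0.355, ωT=1.158613, cosh=1.749717, sinh=1.435796; start (x,ẋ)=(0.430854, 0.947039) → end (x,ẋ)=(0.675763, 0.583737)
phase 4: p=0.9302, T=0.607, ωT=1.981066, cosh=3.694195, sinh=3.556272; start (x,ẋ)=(0.675763, 0.583737) → end (x,ẋ)=(0.626327, -0.796709)

x = 0.6263, ẋ = -0.7967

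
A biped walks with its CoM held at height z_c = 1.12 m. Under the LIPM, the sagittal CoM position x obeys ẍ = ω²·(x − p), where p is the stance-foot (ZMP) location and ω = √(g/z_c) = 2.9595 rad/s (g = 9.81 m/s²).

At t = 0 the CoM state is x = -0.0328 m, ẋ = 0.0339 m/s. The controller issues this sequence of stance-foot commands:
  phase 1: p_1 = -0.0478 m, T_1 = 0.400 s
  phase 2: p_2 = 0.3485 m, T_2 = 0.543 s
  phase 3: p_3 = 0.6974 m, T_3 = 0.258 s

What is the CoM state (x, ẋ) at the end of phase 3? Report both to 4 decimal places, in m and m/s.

phase 1: p=-0.0478, T=0.400, ωT=1.183800, cosh=1.786439, sinh=1.480326; start (x,ẋ)=(-0.032800, 0.033900) → end (x,ẋ)=(-0.004047, 0.126276)
phase 2: p=0.3485, T=0.543, ωT=1.607009, cosh=2.594177, sinh=2.393691; start (x,ẋ)=(-0.004047, 0.126276) → end (x,ẋ)=(-0.463935, -2.169905)
phase 3: p=0.6974, T=0.258, ωT=0.763551, cosh=1.305946, sinh=0.839937; start (x,ẋ)=(-0.463935, -2.169905) → end (x,ẋ)=(-1.435082, -5.720618)

x = -1.4351, ẋ = -5.7206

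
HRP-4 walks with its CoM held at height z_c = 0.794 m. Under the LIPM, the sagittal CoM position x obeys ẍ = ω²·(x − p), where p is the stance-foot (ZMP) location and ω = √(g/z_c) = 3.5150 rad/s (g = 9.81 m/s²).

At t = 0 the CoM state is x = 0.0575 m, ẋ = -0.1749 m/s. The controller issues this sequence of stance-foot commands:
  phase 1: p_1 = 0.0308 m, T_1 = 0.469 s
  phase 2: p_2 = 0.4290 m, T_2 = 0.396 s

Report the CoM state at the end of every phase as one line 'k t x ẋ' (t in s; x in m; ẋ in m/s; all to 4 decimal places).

1 0.4690 -0.0218 -0.2365
2 0.8650 -0.6607 -3.4952

phase 1: p=0.0308, T=0.469, ωT=1.648535, cosh=2.695844, sinh=2.503513; start (x,ẋ)=(0.057500, -0.174900) → end (x,ẋ)=(-0.021791, -0.236547)
phase 2: p=0.4290, T=0.396, ωT=1.391940, cosh=2.135619, sinh=1.887027; start (x,ẋ)=(-0.021791, -0.236547) → end (x,ẋ)=(-0.660709, -3.495228)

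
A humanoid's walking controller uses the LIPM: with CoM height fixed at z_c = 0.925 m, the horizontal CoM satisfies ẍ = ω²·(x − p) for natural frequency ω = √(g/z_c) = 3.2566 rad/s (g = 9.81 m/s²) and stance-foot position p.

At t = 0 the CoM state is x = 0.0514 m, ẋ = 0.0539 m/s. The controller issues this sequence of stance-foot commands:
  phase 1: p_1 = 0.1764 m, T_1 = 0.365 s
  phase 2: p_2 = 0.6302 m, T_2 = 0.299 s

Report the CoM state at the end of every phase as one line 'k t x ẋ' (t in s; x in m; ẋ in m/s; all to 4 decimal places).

1 0.3650 -0.0232 -0.5095
2 0.6640 -0.5357 -3.1858

phase 1: p=0.1764, T=0.365, ωT=1.188659, cosh=1.793653, sinh=1.489023; start (x,ẋ)=(0.051400, 0.053900) → end (x,ẋ)=(-0.023162, -0.509466)
phase 2: p=0.6302, T=0.299, ωT=0.973723, cosh=1.512730, sinh=1.135055; start (x,ẋ)=(-0.023162, -0.509466) → end (x,ẋ)=(-0.535729, -3.185785)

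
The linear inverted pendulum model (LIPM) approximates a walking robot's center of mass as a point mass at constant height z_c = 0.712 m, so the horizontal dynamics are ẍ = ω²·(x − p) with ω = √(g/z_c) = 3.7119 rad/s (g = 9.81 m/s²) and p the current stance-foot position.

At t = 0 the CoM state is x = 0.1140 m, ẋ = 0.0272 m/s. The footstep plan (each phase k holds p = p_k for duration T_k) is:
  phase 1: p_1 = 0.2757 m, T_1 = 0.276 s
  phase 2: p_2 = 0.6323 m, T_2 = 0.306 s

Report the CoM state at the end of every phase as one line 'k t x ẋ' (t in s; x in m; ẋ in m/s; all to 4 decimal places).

1 0.2760 0.0303 -0.6855
2 0.5820 -0.6594 -4.2972

phase 1: p=0.2757, T=0.276, ωT=1.024484, cosh=1.572320, sinh=1.213339; start (x,ẋ)=(0.114000, 0.027200) → end (x,ẋ)=(0.030347, -0.685496)
phase 2: p=0.6323, T=0.306, ωT=1.135841, cosh=1.717472, sinh=1.396320; start (x,ẋ)=(0.030347, -0.685496) → end (x,ẋ)=(-0.659403, -4.297244)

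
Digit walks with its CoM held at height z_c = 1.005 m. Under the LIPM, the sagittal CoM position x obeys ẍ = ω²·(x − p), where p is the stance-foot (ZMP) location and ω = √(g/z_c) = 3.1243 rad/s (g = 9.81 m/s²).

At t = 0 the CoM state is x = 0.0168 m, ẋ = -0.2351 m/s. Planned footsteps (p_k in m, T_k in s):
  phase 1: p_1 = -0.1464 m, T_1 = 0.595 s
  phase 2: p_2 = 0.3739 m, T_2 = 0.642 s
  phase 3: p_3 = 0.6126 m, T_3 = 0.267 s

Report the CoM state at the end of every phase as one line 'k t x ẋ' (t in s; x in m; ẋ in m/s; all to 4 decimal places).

phase 1: p=-0.1464, T=0.595, ωT=1.858958, cosh=3.286442, sinh=3.130608; start (x,ẋ)=(0.016800, -0.235100) → end (x,ẋ)=(0.154373, 0.823610)
phase 2: p=0.3739, T=0.642, ωT=2.005801, cosh=3.783297, sinh=3.648745; start (x,ẋ)=(0.154373, 0.823610) → end (x,ẋ)=(0.505224, 0.613399)
phase 3: p=0.6126, T=0.267, ωT=0.834188, cosh=1.368585, sinh=0.934358; start (x,ẋ)=(0.505224, 0.613399) → end (x,ẋ)=(0.649091, 0.526035)

1 0.5950 0.1544 0.8236
2 1.2370 0.5052 0.6134
3 1.5040 0.6491 0.5260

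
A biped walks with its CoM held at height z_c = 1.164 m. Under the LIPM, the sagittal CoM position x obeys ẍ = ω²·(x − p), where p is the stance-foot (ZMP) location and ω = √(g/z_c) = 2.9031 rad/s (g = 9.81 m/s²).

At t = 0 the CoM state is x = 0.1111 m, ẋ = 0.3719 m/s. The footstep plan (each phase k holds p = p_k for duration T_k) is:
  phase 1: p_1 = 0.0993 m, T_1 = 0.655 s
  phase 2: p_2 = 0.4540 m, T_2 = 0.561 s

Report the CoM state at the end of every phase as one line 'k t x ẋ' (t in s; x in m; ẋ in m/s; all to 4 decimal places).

1 0.6550 0.5590 1.3851
2 1.2160 1.9010 4.4127

phase 1: p=0.0993, T=0.655, ωT=1.901531, cosh=3.422737, sinh=3.273398; start (x,ẋ)=(0.111100, 0.371900) → end (x,ẋ)=(0.559025, 1.385051)
phase 2: p=0.4540, T=0.561, ωT=1.628639, cosh=2.646565, sinh=2.450369; start (x,ẋ)=(0.559025, 1.385051) → end (x,ẋ)=(1.901012, 4.412742)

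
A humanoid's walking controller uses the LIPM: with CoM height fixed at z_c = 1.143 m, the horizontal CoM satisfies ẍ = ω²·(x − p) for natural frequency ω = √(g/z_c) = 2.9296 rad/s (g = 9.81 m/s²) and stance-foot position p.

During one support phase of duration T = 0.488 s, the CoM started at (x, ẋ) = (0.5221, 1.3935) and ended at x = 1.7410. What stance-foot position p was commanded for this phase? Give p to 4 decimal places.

p = 0.2884

ωT = 2.9296·0.488 = 1.429645; cosh(ωT) = 2.208305, sinh(ωT) = 1.968911
x(T) = p + (x₀−p)·cosh(ωT) + (ẋ₀/ω)·sinh(ωT) ⇒ p·(1 − cosh) = x(T) − x₀·cosh − (ẋ₀/ω)·sinh
numerator   = 1.7410 − (0.5221)·2.208305 − (1.3935/2.9296)·1.968911 = -0.348492
denominator = 1 − 2.208305 = -1.208305
p = -0.348492 / -1.208305 = 0.2884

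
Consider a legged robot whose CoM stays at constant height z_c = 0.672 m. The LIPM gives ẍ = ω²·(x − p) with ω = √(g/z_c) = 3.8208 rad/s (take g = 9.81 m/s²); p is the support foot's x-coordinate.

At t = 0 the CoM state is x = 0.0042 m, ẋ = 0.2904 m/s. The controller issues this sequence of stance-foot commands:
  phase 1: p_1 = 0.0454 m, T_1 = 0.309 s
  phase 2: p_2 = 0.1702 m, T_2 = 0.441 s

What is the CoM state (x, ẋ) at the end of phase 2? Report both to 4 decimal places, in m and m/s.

phase 1: p=0.0454, T=0.309, ωT=1.180627, cosh=1.781751, sinh=1.474665; start (x,ẋ)=(0.004200, 0.290400) → end (x,ẋ)=(0.084074, 0.285283)
phase 2: p=0.1702, T=0.441, ωT=1.684973, cosh=2.788877, sinh=2.603427; start (x,ẋ)=(0.084074, 0.285283) → end (x,ẋ)=(0.124392, -0.061093)

x = 0.1244, ẋ = -0.0611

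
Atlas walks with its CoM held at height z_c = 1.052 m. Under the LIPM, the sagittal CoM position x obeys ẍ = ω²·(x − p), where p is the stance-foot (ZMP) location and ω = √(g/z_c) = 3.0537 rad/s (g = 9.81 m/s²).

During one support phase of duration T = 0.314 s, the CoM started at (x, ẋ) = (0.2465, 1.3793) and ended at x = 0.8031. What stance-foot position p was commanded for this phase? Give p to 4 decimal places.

p = 0.1376

ωT = 3.0537·0.314 = 0.958862; cosh(ωT) = 1.496027, sinh(ωT) = 1.112698
x(T) = p + (x₀−p)·cosh(ωT) + (ẋ₀/ω)·sinh(ωT) ⇒ p·(1 − cosh) = x(T) − x₀·cosh − (ẋ₀/ω)·sinh
numerator   = 0.8031 − (0.2465)·1.496027 − (1.3793/3.0537)·1.112698 = -0.068256
denominator = 1 − 1.496027 = -0.496027
p = -0.068256 / -0.496027 = 0.1376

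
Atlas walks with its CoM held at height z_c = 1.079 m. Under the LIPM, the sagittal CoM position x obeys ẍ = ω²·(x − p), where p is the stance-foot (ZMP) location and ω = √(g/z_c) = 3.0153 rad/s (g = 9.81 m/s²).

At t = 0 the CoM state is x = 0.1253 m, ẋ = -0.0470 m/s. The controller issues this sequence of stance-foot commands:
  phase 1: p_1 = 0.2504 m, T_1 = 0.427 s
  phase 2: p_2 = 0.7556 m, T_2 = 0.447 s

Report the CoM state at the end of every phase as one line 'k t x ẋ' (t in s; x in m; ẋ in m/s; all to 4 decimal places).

1 0.4270 -0.0196 -0.7231
2 0.8740 -1.2674 -5.6806

phase 1: p=0.2504, T=0.427, ωT=1.287533, cosh=1.949893, sinh=1.673943; start (x,ẋ)=(0.125300, -0.047000) → end (x,ẋ)=(-0.019624, -0.723080)
phase 2: p=0.7556, T=0.447, ωT=1.347839, cosh=2.054450, sinh=1.794649; start (x,ẋ)=(-0.019624, -0.723080) → end (x,ẋ)=(-1.267422, -5.680580)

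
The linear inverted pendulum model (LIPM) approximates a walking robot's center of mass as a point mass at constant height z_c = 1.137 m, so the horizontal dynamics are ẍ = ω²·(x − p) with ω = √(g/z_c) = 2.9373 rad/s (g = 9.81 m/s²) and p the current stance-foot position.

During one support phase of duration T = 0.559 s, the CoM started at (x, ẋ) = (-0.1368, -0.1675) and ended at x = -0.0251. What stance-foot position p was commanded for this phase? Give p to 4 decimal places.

ωT = 2.9373·0.559 = 1.641951; cosh(ωT) = 2.679419, sinh(ωT) = 2.485817
x(T) = p + (x₀−p)·cosh(ωT) + (ẋ₀/ω)·sinh(ωT) ⇒ p·(1 − cosh) = x(T) − x₀·cosh − (ẋ₀/ω)·sinh
numerator   = -0.0251 − (-0.1368)·2.679419 − (-0.1675/2.9373)·2.485817 = 0.483199
denominator = 1 − 2.679419 = -1.679419
p = 0.483199 / -1.679419 = -0.2877

p = -0.2877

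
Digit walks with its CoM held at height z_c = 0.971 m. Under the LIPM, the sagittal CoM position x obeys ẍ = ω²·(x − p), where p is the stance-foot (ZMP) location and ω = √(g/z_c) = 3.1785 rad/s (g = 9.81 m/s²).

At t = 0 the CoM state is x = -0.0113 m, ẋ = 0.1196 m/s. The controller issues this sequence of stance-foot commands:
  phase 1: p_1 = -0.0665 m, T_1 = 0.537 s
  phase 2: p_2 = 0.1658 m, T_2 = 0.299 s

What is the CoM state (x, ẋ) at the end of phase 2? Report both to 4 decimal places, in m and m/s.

phase 1: p=-0.0665, T=0.537, ωT=1.706855, cosh=2.846517, sinh=2.665081; start (x,ẋ)=(-0.011300, 0.119600) → end (x,ẋ)=(0.190909, 0.808040)
phase 2: p=0.1658, T=0.299, ωT=0.950372, cosh=1.486634, sinh=1.100037; start (x,ẋ)=(0.190909, 0.808040) → end (x,ẋ)=(0.482780, 1.289053)

x = 0.4828, ẋ = 1.2891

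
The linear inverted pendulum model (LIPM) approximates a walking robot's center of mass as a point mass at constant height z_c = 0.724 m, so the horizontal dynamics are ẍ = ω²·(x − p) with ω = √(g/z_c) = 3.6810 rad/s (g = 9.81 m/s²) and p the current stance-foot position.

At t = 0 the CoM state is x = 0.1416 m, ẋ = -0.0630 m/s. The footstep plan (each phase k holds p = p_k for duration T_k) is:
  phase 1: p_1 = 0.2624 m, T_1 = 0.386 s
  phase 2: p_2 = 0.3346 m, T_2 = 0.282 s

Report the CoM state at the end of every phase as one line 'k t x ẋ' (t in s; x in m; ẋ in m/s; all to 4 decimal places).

1 0.3860 -0.0357 -1.0050
2 0.6680 -0.5908 -3.2797

phase 1: p=0.2624, T=0.386, ωT=1.420866, cosh=2.191105, sinh=1.949600; start (x,ẋ)=(0.141600, -0.063000) → end (x,ẋ)=(-0.035653, -1.004958)
phase 2: p=0.3346, T=0.282, ωT=1.038042, cosh=1.588915, sinh=1.234768; start (x,ẋ)=(-0.035653, -1.004958) → end (x,ẋ)=(-0.590807, -3.279658)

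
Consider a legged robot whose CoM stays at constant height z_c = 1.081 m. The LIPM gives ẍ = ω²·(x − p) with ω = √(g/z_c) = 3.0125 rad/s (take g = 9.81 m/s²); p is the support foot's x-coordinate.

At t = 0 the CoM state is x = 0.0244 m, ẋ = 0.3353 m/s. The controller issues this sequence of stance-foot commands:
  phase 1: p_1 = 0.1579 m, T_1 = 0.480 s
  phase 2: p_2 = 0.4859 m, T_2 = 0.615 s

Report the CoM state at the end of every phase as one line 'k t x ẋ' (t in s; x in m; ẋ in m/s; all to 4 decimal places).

1 0.4800 0.0819 -0.0551
2 1.0950 -0.8907 -3.9647

phase 1: p=0.1579, T=0.480, ωT=1.446000, cosh=2.240803, sinh=2.005293; start (x,ẋ)=(0.024400, 0.335300) → end (x,ẋ)=(0.081948, -0.055125)
phase 2: p=0.4859, T=0.615, ωT=1.852688, cosh=3.266875, sinh=3.110060; start (x,ẋ)=(0.081948, -0.055125) → end (x,ẋ)=(-0.890672, -3.964737)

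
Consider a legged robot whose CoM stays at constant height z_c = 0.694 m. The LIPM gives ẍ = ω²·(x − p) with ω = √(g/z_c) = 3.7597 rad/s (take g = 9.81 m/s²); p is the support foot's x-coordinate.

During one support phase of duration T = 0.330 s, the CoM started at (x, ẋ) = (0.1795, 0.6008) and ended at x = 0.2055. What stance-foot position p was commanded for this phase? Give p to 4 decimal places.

p = 0.4396

ωT = 3.7597·0.330 = 1.240701; cosh(ωT) = 1.873609, sinh(ωT) = 1.584428
x(T) = p + (x₀−p)·cosh(ωT) + (ẋ₀/ω)·sinh(ωT) ⇒ p·(1 − cosh) = x(T) − x₀·cosh − (ẋ₀/ω)·sinh
numerator   = 0.2055 − (0.1795)·1.873609 − (0.6008/3.7597)·1.584428 = -0.384004
denominator = 1 − 1.873609 = -0.873609
p = -0.384004 / -0.873609 = 0.4396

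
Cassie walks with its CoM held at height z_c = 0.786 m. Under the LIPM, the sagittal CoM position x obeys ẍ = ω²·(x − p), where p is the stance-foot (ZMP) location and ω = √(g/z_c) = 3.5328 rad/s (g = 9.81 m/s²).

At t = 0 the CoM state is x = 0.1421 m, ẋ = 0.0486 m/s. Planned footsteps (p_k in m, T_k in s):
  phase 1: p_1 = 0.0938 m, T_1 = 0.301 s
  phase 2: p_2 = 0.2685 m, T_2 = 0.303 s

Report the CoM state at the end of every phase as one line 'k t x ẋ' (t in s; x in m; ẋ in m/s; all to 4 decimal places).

phase 1: p=0.0938, T=0.301, ωT=1.063373, cosh=1.620706, sinh=1.275417; start (x,ẋ)=(0.142100, 0.048600) → end (x,ẋ)=(0.189626, 0.296396)
phase 2: p=0.2685, T=0.303, ωT=1.070438, cosh=1.629758, sinh=1.286900; start (x,ẋ)=(0.189626, 0.296396) → end (x,ẋ)=(0.247923, 0.124463)

1 0.3010 0.1896 0.2964
2 0.6040 0.2479 0.1245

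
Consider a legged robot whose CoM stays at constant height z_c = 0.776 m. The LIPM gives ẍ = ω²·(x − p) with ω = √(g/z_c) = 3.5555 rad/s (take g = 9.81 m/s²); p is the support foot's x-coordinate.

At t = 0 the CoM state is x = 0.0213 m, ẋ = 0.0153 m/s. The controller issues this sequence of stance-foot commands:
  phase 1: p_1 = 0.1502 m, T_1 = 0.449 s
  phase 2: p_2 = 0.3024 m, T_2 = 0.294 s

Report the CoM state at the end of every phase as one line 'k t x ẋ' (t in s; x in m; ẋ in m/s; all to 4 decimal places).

phase 1: p=0.1502, T=0.449, ωT=1.596419, cosh=2.568975, sinh=2.366355; start (x,ẋ)=(0.021300, 0.015300) → end (x,ẋ)=(-0.170758, -1.045204)
phase 2: p=0.3024, T=0.294, ωT=1.045317, cosh=1.597940, sinh=1.246360; start (x,ẋ)=(-0.170758, -1.045204) → end (x,ẋ)=(-0.820069, -3.766942)

1 0.4490 -0.1708 -1.0452
2 0.7430 -0.8201 -3.7669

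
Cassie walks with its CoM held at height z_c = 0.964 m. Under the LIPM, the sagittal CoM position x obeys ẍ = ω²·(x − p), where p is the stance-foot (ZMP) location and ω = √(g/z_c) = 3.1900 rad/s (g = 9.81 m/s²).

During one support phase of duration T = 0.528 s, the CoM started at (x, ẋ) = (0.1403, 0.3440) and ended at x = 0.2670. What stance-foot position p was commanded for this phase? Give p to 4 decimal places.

p = 0.2264

ωT = 3.1900·0.528 = 1.684320; cosh(ωT) = 2.787178, sinh(ωT) = 2.601607
x(T) = p + (x₀−p)·cosh(ωT) + (ẋ₀/ω)·sinh(ωT) ⇒ p·(1 − cosh) = x(T) − x₀·cosh − (ẋ₀/ω)·sinh
numerator   = 0.2670 − (0.1403)·2.787178 − (0.3440/3.1900)·2.601607 = -0.404591
denominator = 1 − 2.787178 = -1.787178
p = -0.404591 / -1.787178 = 0.2264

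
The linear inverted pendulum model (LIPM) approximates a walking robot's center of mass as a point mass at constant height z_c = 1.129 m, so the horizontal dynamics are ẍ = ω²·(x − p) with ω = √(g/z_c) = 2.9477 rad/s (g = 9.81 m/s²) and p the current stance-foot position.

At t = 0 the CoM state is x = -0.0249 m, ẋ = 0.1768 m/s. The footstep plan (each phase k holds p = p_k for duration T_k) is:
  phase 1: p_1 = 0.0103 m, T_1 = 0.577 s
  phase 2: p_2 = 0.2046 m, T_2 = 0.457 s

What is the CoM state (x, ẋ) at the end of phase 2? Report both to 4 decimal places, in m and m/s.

phase 1: p=0.0103, T=0.577, ωT=1.700823, cosh=2.830494, sinh=2.647960; start (x,ẋ)=(-0.024900, 0.176800) → end (x,ẋ)=(0.069489, 0.225681)
phase 2: p=0.2046, T=0.457, ωT=1.347099, cosh=2.053122, sinh=1.793129; start (x,ẋ)=(0.069489, 0.225681) → end (x,ẋ)=(0.064485, -0.250794)

x = 0.0645, ẋ = -0.2508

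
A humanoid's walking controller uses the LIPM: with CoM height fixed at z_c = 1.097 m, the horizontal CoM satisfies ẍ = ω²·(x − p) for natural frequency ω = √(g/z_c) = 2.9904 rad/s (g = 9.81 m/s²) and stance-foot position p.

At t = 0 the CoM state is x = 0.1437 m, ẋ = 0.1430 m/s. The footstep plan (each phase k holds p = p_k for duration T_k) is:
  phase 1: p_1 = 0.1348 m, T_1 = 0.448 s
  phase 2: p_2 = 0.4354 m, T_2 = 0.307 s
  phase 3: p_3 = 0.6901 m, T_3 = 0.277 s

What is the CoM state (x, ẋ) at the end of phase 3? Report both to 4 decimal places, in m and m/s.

phase 1: p=0.1348, T=0.448, ωT=1.339699, cosh=2.039910, sinh=1.777985; start (x,ẋ)=(0.143700, 0.143000) → end (x,ẋ)=(0.237978, 0.339027)
phase 2: p=0.4354, T=0.307, ωT=0.918053, cosh=1.451852, sinh=1.052557; start (x,ẋ)=(0.237978, 0.339027) → end (x,ẋ)=(0.268103, -0.129181)
phase 3: p=0.6901, T=0.277, ωT=0.828341, cosh=1.363145, sinh=0.926372; start (x,ẋ)=(0.268103, -0.129181) → end (x,ẋ)=(0.074838, -1.345119)

x = 0.0748, ẋ = -1.3451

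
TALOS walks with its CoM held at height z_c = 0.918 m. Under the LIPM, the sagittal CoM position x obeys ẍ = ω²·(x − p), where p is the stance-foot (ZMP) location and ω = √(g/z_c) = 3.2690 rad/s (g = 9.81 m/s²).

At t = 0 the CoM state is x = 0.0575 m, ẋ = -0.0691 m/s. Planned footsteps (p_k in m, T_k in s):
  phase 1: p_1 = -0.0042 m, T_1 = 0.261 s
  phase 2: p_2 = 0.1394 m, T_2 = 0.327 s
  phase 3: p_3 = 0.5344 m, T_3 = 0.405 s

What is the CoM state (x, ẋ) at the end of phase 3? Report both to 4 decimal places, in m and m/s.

phase 1: p=-0.0042, T=0.261, ωT=0.853209, cosh=1.386606, sinh=0.960561; start (x,ẋ)=(0.057500, -0.069100) → end (x,ẋ)=(0.061049, 0.097928)
phase 2: p=0.1394, T=0.327, ωT=1.068963, cosh=1.627861, sinh=1.284497; start (x,ẋ)=(0.061049, 0.097928) → end (x,ẋ)=(0.050335, -0.169583)
phase 3: p=0.5344, T=0.405, ωT=1.323945, cosh=2.012151, sinh=1.746067; start (x,ẋ)=(0.050335, -0.169583) → end (x,ẋ)=(-0.530191, -3.104218)

x = -0.5302, ẋ = -3.1042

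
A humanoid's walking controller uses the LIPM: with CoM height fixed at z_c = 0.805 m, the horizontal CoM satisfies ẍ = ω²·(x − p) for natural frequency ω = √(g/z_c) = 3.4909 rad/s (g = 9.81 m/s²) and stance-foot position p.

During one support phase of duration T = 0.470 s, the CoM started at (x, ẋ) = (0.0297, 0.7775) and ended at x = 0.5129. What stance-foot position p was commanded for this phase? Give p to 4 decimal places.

ωT = 3.4909·0.470 = 1.640723; cosh(ωT) = 2.676369, sinh(ωT) = 2.482529
x(T) = p + (x₀−p)·cosh(ωT) + (ẋ₀/ω)·sinh(ωT) ⇒ p·(1 − cosh) = x(T) − x₀·cosh − (ẋ₀/ω)·sinh
numerator   = 0.5129 − (0.0297)·2.676369 − (0.7775/3.4909)·2.482529 = -0.119502
denominator = 1 − 2.676369 = -1.676369
p = -0.119502 / -1.676369 = 0.0713

p = 0.0713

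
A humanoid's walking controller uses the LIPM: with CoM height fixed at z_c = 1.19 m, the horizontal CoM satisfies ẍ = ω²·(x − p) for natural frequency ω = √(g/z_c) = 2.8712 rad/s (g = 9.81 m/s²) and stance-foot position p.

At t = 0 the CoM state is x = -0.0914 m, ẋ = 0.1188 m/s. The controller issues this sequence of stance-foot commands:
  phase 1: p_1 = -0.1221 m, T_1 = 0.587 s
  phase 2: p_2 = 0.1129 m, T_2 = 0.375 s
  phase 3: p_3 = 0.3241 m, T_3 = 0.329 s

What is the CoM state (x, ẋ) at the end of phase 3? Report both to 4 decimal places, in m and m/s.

phase 1: p=-0.1221, T=0.587, ωT=1.685394, cosh=2.789975, sinh=2.604603; start (x,ẋ)=(-0.091400, 0.118800) → end (x,ẋ)=(0.071321, 0.561034)
phase 2: p=0.1129, T=0.375, ωT=1.076700, cosh=1.637848, sinh=1.297130; start (x,ẋ)=(0.071321, 0.561034) → end (x,ẋ)=(0.298260, 0.764036)
phase 3: p=0.3241, T=0.329, ωT=0.944625, cosh=1.480337, sinh=1.091511; start (x,ẋ)=(0.298260, 0.764036) → end (x,ẋ)=(0.576304, 1.050051)

x = 0.5763, ẋ = 1.0501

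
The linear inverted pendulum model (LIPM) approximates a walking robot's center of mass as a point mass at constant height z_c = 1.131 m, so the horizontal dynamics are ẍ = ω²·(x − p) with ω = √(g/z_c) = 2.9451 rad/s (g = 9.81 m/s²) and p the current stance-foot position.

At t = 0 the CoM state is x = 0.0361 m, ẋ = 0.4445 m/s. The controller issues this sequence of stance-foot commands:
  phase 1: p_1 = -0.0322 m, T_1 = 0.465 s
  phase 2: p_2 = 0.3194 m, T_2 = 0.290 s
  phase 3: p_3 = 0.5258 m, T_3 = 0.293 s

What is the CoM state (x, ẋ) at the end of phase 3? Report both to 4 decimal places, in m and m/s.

phase 1: p=-0.0322, T=0.465, ωT=1.369472, cosh=2.093756, sinh=1.839515; start (x,ẋ)=(0.036100, 0.444500) → end (x,ẋ)=(0.388439, 1.300694)
phase 2: p=0.3194, T=0.290, ωT=0.854079, cosh=1.387442, sinh=0.961767; start (x,ẋ)=(0.388439, 1.300694) → end (x,ẋ)=(0.839949, 2.000191)
phase 3: p=0.5258, T=0.293, ωT=0.862914, cosh=1.395994, sinh=0.974064; start (x,ẋ)=(0.839949, 2.000191) → end (x,ẋ)=(1.625894, 3.693459)

x = 1.6259, ẋ = 3.6935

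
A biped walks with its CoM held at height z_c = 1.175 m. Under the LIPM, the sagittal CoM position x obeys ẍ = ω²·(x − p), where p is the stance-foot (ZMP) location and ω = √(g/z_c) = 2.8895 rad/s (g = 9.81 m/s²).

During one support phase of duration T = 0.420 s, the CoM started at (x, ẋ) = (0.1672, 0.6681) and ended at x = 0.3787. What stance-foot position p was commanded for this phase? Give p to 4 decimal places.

p = 0.3395

ωT = 2.8895·0.420 = 1.213590; cosh(ωT) = 1.831337, sinh(ωT) = 1.534208
x(T) = p + (x₀−p)·cosh(ωT) + (ẋ₀/ω)·sinh(ωT) ⇒ p·(1 − cosh) = x(T) − x₀·cosh − (ẋ₀/ω)·sinh
numerator   = 0.3787 − (0.1672)·1.831337 − (0.6681/2.8895)·1.534208 = -0.282234
denominator = 1 − 1.831337 = -0.831337
p = -0.282234 / -0.831337 = 0.3395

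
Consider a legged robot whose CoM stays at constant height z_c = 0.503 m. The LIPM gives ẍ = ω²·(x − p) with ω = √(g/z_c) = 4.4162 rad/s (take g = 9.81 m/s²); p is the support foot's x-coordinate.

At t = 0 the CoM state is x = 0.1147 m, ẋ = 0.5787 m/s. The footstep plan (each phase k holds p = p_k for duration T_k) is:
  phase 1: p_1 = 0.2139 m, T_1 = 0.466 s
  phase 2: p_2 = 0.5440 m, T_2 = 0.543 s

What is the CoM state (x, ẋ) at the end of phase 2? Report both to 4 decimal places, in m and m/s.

phase 1: p=0.2139, T=0.466, ωT=2.057949, cosh=3.978806, sinh=3.851090; start (x,ẋ)=(0.114700, 0.578700) → end (x,ẋ)=(0.323850, 0.615422)
phase 2: p=0.5440, T=0.543, ωT=2.397997, cosh=5.546007, sinh=5.455107; start (x,ẋ)=(0.323850, 0.615422) → end (x,ẋ)=(0.083248, -1.890456)

x = 0.0832, ẋ = -1.8905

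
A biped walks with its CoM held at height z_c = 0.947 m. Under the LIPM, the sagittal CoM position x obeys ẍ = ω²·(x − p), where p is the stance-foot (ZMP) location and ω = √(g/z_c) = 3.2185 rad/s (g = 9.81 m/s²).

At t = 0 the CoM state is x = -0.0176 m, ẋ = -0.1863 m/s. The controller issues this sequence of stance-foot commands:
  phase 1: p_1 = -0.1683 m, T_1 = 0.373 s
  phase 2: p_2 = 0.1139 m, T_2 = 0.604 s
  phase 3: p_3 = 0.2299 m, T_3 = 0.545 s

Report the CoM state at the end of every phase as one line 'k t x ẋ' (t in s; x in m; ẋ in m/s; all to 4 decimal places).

phase 1: p=-0.1683, T=0.373, ωT=1.200500, cosh=1.811411, sinh=1.510368; start (x,ẋ)=(-0.017600, -0.186300) → end (x,ẋ)=(0.017253, 0.395105)
phase 2: p=0.1139, T=0.604, ωT=1.943974, cosh=3.564797, sinh=3.421663; start (x,ẋ)=(0.017253, 0.395105) → end (x,ẋ)=(0.189420, 0.344135)
phase 3: p=0.2299, T=0.545, ωT=1.754083, cosh=2.975605, sinh=2.802539; start (x,ẋ)=(0.189420, 0.344135) → end (x,ẋ)=(0.409105, 0.658878)

1 0.3730 0.0173 0.3951
2 0.9770 0.1894 0.3441
3 1.5220 0.4091 0.6589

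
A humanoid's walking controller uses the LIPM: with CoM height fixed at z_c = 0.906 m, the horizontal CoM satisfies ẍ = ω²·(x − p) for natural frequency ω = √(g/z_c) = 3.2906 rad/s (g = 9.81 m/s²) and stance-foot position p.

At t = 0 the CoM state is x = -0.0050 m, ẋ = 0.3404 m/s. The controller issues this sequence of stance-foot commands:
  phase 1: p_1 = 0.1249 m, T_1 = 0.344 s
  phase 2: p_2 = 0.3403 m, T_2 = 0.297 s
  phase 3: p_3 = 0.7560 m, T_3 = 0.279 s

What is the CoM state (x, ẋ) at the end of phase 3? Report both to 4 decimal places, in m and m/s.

x = -0.8592, ẋ = -4.6250

phase 1: p=0.1249, T=0.344, ωT=1.131966, cosh=1.712074, sinh=1.389676; start (x,ẋ)=(-0.005000, 0.340400) → end (x,ẋ)=(0.046258, -0.011225)
phase 2: p=0.3403, T=0.297, ωT=0.977308, cosh=1.516808, sinh=1.140485; start (x,ẋ)=(0.046258, -0.011225) → end (x,ẋ)=(-0.109596, -1.120531)
phase 3: p=0.7560, T=0.279, ωT=0.918077, cosh=1.451878, sinh=1.052592; start (x,ẋ)=(-0.109596, -1.120531) → end (x,ẋ)=(-0.859173, -4.625003)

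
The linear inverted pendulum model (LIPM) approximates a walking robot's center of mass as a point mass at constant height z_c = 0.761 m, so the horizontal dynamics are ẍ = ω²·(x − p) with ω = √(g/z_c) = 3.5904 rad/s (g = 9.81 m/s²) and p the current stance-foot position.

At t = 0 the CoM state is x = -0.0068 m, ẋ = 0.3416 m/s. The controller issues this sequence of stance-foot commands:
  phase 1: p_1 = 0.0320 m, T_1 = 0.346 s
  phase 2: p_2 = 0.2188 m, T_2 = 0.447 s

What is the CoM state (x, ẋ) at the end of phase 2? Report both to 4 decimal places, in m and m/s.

x = 0.2169, ẋ = 0.1559

phase 1: p=0.0320, T=0.346, ωT=1.242278, cosh=1.876111, sinh=1.587385; start (x,ẋ)=(-0.006800, 0.341600) → end (x,ẋ)=(0.110235, 0.419745)
phase 2: p=0.2188, T=0.447, ωT=1.604909, cosh=2.589157, sinh=2.388249; start (x,ẋ)=(0.110235, 0.419745) → end (x,ẋ)=(0.216912, 0.155864)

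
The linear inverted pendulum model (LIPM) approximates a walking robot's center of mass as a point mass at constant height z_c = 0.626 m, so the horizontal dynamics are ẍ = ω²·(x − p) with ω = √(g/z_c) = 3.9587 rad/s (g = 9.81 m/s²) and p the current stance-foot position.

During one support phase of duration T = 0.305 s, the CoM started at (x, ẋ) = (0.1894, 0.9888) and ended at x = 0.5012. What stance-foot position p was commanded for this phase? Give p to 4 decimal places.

ωT = 3.9587·0.305 = 1.207403; cosh(ωT) = 1.821881, sinh(ωT) = 1.522908
x(T) = p + (x₀−p)·cosh(ωT) + (ẋ₀/ω)·sinh(ωT) ⇒ p·(1 − cosh) = x(T) − x₀·cosh − (ẋ₀/ω)·sinh
numerator   = 0.5012 − (0.1894)·1.821881 − (0.9888/3.9587)·1.522908 = -0.224255
denominator = 1 − 1.821881 = -0.821881
p = -0.224255 / -0.821881 = 0.2729

p = 0.2729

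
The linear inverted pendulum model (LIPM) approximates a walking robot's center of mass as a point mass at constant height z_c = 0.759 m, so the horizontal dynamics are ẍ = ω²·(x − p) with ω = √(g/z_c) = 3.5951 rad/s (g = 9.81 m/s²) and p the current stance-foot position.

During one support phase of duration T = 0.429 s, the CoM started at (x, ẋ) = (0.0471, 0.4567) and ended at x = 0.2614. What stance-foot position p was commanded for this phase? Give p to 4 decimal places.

ωT = 3.5951·0.429 = 1.542298; cosh(ωT) = 2.444605, sinh(ωT) = 2.230716
x(T) = p + (x₀−p)·cosh(ωT) + (ẋ₀/ω)·sinh(ωT) ⇒ p·(1 − cosh) = x(T) − x₀·cosh − (ẋ₀/ω)·sinh
numerator   = 0.2614 − (0.0471)·2.444605 − (0.4567/3.5951)·2.230716 = -0.137118
denominator = 1 − 2.444605 = -1.444605
p = -0.137118 / -1.444605 = 0.0949

p = 0.0949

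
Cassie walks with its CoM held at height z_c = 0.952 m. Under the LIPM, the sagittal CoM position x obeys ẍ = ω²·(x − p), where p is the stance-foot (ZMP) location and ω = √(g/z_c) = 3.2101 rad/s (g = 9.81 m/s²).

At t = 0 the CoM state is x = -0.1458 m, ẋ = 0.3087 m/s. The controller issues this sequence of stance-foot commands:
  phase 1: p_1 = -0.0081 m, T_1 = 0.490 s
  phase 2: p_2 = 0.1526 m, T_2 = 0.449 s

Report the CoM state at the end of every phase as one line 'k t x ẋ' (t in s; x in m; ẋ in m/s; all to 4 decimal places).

phase 1: p=-0.0081, T=0.490, ωT=1.572949, cosh=2.514138, sinh=2.306706; start (x,ẋ)=(-0.145800, 0.308700) → end (x,ẋ)=(-0.132472, -0.243520)
phase 2: p=0.1526, T=0.449, ωT=1.441335, cosh=2.231473, sinh=1.994861; start (x,ẋ)=(-0.132472, -0.243520) → end (x,ẋ)=(-0.634862, -2.368925)

1 0.4900 -0.1325 -0.2435
2 0.9390 -0.6349 -2.3689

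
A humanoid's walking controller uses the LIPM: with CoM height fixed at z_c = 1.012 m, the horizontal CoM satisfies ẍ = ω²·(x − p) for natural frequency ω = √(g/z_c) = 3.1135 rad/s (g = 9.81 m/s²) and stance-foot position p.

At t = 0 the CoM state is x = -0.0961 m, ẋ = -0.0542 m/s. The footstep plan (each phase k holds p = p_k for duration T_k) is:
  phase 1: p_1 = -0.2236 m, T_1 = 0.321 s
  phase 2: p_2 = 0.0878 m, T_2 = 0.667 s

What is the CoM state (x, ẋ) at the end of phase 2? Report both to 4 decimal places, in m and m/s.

phase 1: p=-0.2236, T=0.321, ωT=0.999434, cosh=1.542415, sinh=1.174327; start (x,ẋ)=(-0.096100, -0.054200) → end (x,ẋ)=(-0.047385, 0.382575)
phase 2: p=0.0878, T=0.667, ωT=2.076705, cosh=4.051738, sinh=3.926396; start (x,ẋ)=(-0.047385, 0.382575) → end (x,ẋ)=(0.022527, -0.102517)

x = 0.0225, ẋ = -0.1025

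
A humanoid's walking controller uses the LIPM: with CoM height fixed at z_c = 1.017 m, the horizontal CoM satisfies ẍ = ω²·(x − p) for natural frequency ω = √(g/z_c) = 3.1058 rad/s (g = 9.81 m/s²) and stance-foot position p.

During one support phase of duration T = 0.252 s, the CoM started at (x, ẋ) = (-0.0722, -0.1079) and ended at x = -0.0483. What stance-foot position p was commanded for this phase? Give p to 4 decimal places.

ωT = 3.1058·0.252 = 0.782662; cosh(ωT) = 1.322237, sinh(ωT) = 0.865049
x(T) = p + (x₀−p)·cosh(ωT) + (ẋ₀/ω)·sinh(ωT) ⇒ p·(1 − cosh) = x(T) − x₀·cosh − (ẋ₀/ω)·sinh
numerator   = -0.0483 − (-0.0722)·1.322237 − (-0.1079/3.1058)·0.865049 = 0.077219
denominator = 1 − 1.322237 = -0.322237
p = 0.077219 / -0.322237 = -0.2396

p = -0.2396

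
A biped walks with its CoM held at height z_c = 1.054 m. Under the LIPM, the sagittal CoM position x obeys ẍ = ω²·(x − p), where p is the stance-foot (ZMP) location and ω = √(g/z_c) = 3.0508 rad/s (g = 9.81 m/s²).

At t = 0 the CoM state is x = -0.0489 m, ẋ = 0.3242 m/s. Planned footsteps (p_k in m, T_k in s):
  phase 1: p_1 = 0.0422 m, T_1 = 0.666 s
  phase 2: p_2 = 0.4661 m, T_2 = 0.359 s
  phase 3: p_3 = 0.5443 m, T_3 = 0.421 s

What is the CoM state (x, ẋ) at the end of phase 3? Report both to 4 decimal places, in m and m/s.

x = -1.2930, ẋ = -5.4122

phase 1: p=0.0422, T=0.666, ωT=2.031833, cosh=3.879575, sinh=3.748480; start (x,ẋ)=(-0.048900, 0.324200) → end (x,ẋ)=(0.087111, 0.215951)
phase 2: p=0.4661, T=0.359, ωT=1.095237, cosh=1.662176, sinh=1.327716; start (x,ẋ)=(0.087111, 0.215951) → end (x,ẋ)=(-0.069864, -1.176181)
phase 3: p=0.5443, T=0.421, ωT=1.284387, cosh=1.944636, sinh=1.667816; start (x,ẋ)=(-0.069864, -1.176181) → end (x,ẋ)=(-1.293021, -5.412216)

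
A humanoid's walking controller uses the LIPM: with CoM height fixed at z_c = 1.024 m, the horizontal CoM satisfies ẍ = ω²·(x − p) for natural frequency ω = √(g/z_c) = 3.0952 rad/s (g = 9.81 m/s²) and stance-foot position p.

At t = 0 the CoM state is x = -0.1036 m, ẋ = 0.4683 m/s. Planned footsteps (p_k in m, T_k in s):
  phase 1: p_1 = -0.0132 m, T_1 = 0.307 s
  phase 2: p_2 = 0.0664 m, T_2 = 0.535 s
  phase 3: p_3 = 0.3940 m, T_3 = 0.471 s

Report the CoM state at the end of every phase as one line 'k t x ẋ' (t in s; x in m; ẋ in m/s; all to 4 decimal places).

1 0.3070 0.0188 0.3884
2 0.8420 0.2539 0.6826
3 1.3130 0.5249 0.6648

phase 1: p=-0.0132, T=0.307, ωT=0.950226, cosh=1.486474, sinh=1.099821; start (x,ẋ)=(-0.103600, 0.468300) → end (x,ẋ)=(0.018824, 0.388379)
phase 2: p=0.0664, T=0.535, ωT=1.655932, cosh=2.714437, sinh=2.523523; start (x,ẋ)=(0.018824, 0.388379) → end (x,ẋ)=(0.253905, 0.682626)
phase 3: p=0.3940, T=0.471, ωT=1.457839, cosh=2.264702, sinh=2.031963; start (x,ẋ)=(0.253905, 0.682626) → end (x,ẋ)=(0.524863, 0.664842)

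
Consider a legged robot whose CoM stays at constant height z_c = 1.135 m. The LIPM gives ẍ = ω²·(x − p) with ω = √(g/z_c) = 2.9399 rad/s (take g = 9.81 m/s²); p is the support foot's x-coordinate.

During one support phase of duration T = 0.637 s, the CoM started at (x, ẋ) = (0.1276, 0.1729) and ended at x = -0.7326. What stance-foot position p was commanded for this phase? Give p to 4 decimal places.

p = 0.5770

ωT = 2.9399·0.637 = 1.872716; cosh(ωT) = 3.329825, sinh(ωT) = 3.176119
x(T) = p + (x₀−p)·cosh(ωT) + (ẋ₀/ω)·sinh(ωT) ⇒ p·(1 − cosh) = x(T) − x₀·cosh − (ẋ₀/ω)·sinh
numerator   = -0.7326 − (0.1276)·3.329825 − (0.1729/2.9399)·3.176119 = -1.344278
denominator = 1 − 3.329825 = -2.329825
p = -1.344278 / -2.329825 = 0.5770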